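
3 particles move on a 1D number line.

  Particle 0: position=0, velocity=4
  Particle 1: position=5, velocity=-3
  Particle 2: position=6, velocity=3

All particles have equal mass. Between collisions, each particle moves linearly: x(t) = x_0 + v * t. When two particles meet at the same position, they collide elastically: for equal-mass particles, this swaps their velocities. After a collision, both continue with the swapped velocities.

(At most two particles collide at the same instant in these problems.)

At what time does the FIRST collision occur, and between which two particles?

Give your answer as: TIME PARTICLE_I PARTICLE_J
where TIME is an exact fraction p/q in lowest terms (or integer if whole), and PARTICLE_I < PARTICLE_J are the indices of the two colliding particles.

Pair (0,1): pos 0,5 vel 4,-3 -> gap=5, closing at 7/unit, collide at t=5/7
Pair (1,2): pos 5,6 vel -3,3 -> not approaching (rel speed -6 <= 0)
Earliest collision: t=5/7 between 0 and 1

Answer: 5/7 0 1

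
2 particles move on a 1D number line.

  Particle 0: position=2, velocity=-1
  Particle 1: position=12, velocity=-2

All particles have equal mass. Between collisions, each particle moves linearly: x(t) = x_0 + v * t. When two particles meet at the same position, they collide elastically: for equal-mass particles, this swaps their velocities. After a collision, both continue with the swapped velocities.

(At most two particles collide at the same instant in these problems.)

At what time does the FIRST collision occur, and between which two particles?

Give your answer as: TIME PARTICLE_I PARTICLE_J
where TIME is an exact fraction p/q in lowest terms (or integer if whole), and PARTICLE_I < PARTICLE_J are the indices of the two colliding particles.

Answer: 10 0 1

Derivation:
Pair (0,1): pos 2,12 vel -1,-2 -> gap=10, closing at 1/unit, collide at t=10
Earliest collision: t=10 between 0 and 1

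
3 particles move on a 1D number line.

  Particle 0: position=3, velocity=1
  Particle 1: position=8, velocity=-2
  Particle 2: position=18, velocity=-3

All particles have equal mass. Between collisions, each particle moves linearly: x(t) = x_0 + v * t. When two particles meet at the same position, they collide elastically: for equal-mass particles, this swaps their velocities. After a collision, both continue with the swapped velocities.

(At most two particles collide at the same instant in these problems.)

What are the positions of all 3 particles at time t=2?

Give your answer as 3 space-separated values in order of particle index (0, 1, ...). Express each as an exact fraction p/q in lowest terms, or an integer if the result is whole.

Answer: 4 5 12

Derivation:
Collision at t=5/3: particles 0 and 1 swap velocities; positions: p0=14/3 p1=14/3 p2=13; velocities now: v0=-2 v1=1 v2=-3
Advance to t=2 (no further collisions before then); velocities: v0=-2 v1=1 v2=-3; positions = 4 5 12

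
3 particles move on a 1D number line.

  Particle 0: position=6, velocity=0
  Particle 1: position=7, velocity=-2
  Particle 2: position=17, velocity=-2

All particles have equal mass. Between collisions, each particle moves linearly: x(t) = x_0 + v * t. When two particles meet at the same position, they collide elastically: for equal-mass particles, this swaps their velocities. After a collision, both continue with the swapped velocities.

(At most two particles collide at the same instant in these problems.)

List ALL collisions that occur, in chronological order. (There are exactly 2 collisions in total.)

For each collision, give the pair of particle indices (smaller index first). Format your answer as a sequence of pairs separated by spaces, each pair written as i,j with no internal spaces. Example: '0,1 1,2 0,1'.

Answer: 0,1 1,2

Derivation:
Collision at t=1/2: particles 0 and 1 swap velocities; positions: p0=6 p1=6 p2=16; velocities now: v0=-2 v1=0 v2=-2
Collision at t=11/2: particles 1 and 2 swap velocities; positions: p0=-4 p1=6 p2=6; velocities now: v0=-2 v1=-2 v2=0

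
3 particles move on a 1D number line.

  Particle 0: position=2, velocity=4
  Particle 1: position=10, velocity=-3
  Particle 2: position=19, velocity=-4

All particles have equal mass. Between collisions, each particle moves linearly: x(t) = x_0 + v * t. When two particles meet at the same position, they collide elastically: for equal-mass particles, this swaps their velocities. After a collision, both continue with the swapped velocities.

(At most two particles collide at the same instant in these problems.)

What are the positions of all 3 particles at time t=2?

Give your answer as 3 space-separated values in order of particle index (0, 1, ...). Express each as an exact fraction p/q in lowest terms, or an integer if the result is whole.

Collision at t=8/7: particles 0 and 1 swap velocities; positions: p0=46/7 p1=46/7 p2=101/7; velocities now: v0=-3 v1=4 v2=-4
Advance to t=2 (no further collisions before then); velocities: v0=-3 v1=4 v2=-4; positions = 4 10 11

Answer: 4 10 11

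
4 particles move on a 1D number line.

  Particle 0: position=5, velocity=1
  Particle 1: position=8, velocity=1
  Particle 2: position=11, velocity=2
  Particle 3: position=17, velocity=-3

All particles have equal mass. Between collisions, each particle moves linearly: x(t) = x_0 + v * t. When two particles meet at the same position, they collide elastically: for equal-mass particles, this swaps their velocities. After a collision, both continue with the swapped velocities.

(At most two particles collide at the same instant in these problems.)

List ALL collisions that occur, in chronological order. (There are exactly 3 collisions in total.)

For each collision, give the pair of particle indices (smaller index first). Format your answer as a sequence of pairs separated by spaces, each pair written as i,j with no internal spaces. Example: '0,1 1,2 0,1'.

Collision at t=6/5: particles 2 and 3 swap velocities; positions: p0=31/5 p1=46/5 p2=67/5 p3=67/5; velocities now: v0=1 v1=1 v2=-3 v3=2
Collision at t=9/4: particles 1 and 2 swap velocities; positions: p0=29/4 p1=41/4 p2=41/4 p3=31/2; velocities now: v0=1 v1=-3 v2=1 v3=2
Collision at t=3: particles 0 and 1 swap velocities; positions: p0=8 p1=8 p2=11 p3=17; velocities now: v0=-3 v1=1 v2=1 v3=2

Answer: 2,3 1,2 0,1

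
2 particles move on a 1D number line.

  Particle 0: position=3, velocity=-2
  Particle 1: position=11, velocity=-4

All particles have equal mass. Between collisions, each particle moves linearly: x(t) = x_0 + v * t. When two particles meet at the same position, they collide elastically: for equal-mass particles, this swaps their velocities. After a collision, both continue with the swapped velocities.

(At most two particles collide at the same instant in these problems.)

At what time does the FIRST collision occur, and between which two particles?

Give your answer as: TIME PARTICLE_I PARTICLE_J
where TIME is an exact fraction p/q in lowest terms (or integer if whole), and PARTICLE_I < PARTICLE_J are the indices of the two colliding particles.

Pair (0,1): pos 3,11 vel -2,-4 -> gap=8, closing at 2/unit, collide at t=4
Earliest collision: t=4 between 0 and 1

Answer: 4 0 1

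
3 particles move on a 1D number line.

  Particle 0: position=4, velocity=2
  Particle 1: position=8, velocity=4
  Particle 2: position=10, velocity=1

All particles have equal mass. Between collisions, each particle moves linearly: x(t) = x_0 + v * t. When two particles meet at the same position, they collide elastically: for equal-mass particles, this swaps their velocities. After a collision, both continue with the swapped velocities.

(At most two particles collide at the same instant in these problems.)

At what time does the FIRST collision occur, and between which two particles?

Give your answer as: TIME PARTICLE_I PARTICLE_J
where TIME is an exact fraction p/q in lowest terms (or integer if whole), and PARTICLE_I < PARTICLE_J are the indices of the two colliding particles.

Pair (0,1): pos 4,8 vel 2,4 -> not approaching (rel speed -2 <= 0)
Pair (1,2): pos 8,10 vel 4,1 -> gap=2, closing at 3/unit, collide at t=2/3
Earliest collision: t=2/3 between 1 and 2

Answer: 2/3 1 2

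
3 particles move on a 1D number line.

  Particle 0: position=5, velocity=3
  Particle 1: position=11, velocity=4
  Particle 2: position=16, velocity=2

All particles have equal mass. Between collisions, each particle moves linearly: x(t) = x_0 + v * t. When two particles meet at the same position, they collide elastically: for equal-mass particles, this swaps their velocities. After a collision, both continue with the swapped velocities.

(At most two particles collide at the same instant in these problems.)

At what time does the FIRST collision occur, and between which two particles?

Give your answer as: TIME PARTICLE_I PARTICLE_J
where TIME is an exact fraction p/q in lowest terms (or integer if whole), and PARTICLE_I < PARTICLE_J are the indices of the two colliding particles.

Answer: 5/2 1 2

Derivation:
Pair (0,1): pos 5,11 vel 3,4 -> not approaching (rel speed -1 <= 0)
Pair (1,2): pos 11,16 vel 4,2 -> gap=5, closing at 2/unit, collide at t=5/2
Earliest collision: t=5/2 between 1 and 2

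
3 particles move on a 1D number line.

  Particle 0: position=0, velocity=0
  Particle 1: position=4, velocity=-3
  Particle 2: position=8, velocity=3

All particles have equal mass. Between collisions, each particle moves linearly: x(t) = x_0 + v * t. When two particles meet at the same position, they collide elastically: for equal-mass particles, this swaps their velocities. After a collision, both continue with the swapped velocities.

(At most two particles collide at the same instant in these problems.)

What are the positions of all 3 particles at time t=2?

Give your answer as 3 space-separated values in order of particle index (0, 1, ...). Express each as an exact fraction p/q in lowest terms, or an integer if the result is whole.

Answer: -2 0 14

Derivation:
Collision at t=4/3: particles 0 and 1 swap velocities; positions: p0=0 p1=0 p2=12; velocities now: v0=-3 v1=0 v2=3
Advance to t=2 (no further collisions before then); velocities: v0=-3 v1=0 v2=3; positions = -2 0 14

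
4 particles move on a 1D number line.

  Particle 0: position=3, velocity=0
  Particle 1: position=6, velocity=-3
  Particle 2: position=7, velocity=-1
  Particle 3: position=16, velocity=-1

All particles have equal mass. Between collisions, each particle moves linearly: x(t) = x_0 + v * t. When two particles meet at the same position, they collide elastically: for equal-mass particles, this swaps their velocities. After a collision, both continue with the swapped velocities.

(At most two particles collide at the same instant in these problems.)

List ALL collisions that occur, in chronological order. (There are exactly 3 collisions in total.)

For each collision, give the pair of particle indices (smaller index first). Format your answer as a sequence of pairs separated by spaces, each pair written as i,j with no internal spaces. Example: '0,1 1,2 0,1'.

Collision at t=1: particles 0 and 1 swap velocities; positions: p0=3 p1=3 p2=6 p3=15; velocities now: v0=-3 v1=0 v2=-1 v3=-1
Collision at t=4: particles 1 and 2 swap velocities; positions: p0=-6 p1=3 p2=3 p3=12; velocities now: v0=-3 v1=-1 v2=0 v3=-1
Collision at t=13: particles 2 and 3 swap velocities; positions: p0=-33 p1=-6 p2=3 p3=3; velocities now: v0=-3 v1=-1 v2=-1 v3=0

Answer: 0,1 1,2 2,3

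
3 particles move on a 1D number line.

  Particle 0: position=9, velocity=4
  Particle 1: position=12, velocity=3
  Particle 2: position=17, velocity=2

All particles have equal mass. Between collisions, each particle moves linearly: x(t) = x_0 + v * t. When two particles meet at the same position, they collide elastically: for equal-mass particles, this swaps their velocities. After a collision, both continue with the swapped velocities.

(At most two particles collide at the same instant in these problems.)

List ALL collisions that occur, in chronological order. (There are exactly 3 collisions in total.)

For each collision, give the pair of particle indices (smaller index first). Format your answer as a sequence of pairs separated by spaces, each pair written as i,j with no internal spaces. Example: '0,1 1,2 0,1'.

Collision at t=3: particles 0 and 1 swap velocities; positions: p0=21 p1=21 p2=23; velocities now: v0=3 v1=4 v2=2
Collision at t=4: particles 1 and 2 swap velocities; positions: p0=24 p1=25 p2=25; velocities now: v0=3 v1=2 v2=4
Collision at t=5: particles 0 and 1 swap velocities; positions: p0=27 p1=27 p2=29; velocities now: v0=2 v1=3 v2=4

Answer: 0,1 1,2 0,1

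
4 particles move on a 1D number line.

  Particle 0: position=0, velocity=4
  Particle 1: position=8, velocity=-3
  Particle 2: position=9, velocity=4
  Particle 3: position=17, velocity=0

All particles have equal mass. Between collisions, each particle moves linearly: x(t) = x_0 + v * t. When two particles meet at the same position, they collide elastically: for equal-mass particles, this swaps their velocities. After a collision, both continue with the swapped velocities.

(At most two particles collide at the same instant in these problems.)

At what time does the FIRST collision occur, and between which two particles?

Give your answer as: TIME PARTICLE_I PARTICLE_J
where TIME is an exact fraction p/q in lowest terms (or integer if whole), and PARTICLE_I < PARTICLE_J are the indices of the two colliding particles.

Pair (0,1): pos 0,8 vel 4,-3 -> gap=8, closing at 7/unit, collide at t=8/7
Pair (1,2): pos 8,9 vel -3,4 -> not approaching (rel speed -7 <= 0)
Pair (2,3): pos 9,17 vel 4,0 -> gap=8, closing at 4/unit, collide at t=2
Earliest collision: t=8/7 between 0 and 1

Answer: 8/7 0 1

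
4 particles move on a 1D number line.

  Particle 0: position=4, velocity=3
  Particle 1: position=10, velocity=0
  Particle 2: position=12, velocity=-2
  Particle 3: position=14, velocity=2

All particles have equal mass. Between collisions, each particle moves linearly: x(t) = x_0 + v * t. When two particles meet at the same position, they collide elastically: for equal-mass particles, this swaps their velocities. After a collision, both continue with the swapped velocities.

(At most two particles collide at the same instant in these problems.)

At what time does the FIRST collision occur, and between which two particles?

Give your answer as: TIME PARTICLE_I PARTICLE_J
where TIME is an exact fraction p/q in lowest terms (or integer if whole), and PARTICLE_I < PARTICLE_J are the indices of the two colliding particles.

Pair (0,1): pos 4,10 vel 3,0 -> gap=6, closing at 3/unit, collide at t=2
Pair (1,2): pos 10,12 vel 0,-2 -> gap=2, closing at 2/unit, collide at t=1
Pair (2,3): pos 12,14 vel -2,2 -> not approaching (rel speed -4 <= 0)
Earliest collision: t=1 between 1 and 2

Answer: 1 1 2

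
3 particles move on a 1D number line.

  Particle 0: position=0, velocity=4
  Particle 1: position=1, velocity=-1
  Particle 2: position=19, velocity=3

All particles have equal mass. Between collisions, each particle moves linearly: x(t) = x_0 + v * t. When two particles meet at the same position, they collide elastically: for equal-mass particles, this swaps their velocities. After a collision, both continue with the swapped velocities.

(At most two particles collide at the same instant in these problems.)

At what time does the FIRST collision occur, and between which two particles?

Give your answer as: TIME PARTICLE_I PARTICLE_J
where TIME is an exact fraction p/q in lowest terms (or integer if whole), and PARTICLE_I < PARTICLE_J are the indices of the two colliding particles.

Pair (0,1): pos 0,1 vel 4,-1 -> gap=1, closing at 5/unit, collide at t=1/5
Pair (1,2): pos 1,19 vel -1,3 -> not approaching (rel speed -4 <= 0)
Earliest collision: t=1/5 between 0 and 1

Answer: 1/5 0 1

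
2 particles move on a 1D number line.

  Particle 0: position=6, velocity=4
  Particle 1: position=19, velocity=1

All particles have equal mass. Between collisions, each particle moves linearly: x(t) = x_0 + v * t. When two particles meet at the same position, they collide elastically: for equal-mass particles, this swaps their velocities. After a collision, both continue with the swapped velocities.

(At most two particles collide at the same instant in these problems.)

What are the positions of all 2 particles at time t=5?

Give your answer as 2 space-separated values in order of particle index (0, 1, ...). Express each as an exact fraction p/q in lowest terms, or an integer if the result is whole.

Answer: 24 26

Derivation:
Collision at t=13/3: particles 0 and 1 swap velocities; positions: p0=70/3 p1=70/3; velocities now: v0=1 v1=4
Advance to t=5 (no further collisions before then); velocities: v0=1 v1=4; positions = 24 26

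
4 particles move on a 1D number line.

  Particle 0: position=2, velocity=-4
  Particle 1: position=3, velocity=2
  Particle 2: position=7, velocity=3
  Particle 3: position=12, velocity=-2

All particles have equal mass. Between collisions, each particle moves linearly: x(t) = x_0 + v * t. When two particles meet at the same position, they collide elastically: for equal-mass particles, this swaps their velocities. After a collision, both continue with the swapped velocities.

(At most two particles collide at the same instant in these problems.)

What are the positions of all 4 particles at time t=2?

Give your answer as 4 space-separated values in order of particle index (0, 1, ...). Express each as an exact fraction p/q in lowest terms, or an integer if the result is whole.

Collision at t=1: particles 2 and 3 swap velocities; positions: p0=-2 p1=5 p2=10 p3=10; velocities now: v0=-4 v1=2 v2=-2 v3=3
Advance to t=2 (no further collisions before then); velocities: v0=-4 v1=2 v2=-2 v3=3; positions = -6 7 8 13

Answer: -6 7 8 13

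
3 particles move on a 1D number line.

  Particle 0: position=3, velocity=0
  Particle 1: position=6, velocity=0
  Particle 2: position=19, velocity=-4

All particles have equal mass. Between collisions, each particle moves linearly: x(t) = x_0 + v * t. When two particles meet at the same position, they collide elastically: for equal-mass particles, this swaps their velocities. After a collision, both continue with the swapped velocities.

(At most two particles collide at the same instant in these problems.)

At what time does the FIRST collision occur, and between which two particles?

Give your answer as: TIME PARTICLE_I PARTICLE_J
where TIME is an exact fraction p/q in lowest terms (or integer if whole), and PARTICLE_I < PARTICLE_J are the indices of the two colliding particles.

Pair (0,1): pos 3,6 vel 0,0 -> not approaching (rel speed 0 <= 0)
Pair (1,2): pos 6,19 vel 0,-4 -> gap=13, closing at 4/unit, collide at t=13/4
Earliest collision: t=13/4 between 1 and 2

Answer: 13/4 1 2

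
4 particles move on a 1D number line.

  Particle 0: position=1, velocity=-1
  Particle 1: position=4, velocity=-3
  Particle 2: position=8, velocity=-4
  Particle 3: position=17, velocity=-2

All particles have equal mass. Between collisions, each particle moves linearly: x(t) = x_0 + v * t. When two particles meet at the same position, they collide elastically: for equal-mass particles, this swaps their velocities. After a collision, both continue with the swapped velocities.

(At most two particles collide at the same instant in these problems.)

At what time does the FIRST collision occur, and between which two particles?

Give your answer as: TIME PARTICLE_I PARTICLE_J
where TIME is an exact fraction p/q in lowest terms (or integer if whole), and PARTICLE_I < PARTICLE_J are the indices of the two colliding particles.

Answer: 3/2 0 1

Derivation:
Pair (0,1): pos 1,4 vel -1,-3 -> gap=3, closing at 2/unit, collide at t=3/2
Pair (1,2): pos 4,8 vel -3,-4 -> gap=4, closing at 1/unit, collide at t=4
Pair (2,3): pos 8,17 vel -4,-2 -> not approaching (rel speed -2 <= 0)
Earliest collision: t=3/2 between 0 and 1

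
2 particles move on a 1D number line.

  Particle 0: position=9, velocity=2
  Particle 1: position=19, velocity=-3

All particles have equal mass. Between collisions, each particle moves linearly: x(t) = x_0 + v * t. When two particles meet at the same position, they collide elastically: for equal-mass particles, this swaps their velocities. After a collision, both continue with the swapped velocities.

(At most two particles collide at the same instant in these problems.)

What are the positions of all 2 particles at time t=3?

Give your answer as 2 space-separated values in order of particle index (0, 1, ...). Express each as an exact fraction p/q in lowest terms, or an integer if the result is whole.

Collision at t=2: particles 0 and 1 swap velocities; positions: p0=13 p1=13; velocities now: v0=-3 v1=2
Advance to t=3 (no further collisions before then); velocities: v0=-3 v1=2; positions = 10 15

Answer: 10 15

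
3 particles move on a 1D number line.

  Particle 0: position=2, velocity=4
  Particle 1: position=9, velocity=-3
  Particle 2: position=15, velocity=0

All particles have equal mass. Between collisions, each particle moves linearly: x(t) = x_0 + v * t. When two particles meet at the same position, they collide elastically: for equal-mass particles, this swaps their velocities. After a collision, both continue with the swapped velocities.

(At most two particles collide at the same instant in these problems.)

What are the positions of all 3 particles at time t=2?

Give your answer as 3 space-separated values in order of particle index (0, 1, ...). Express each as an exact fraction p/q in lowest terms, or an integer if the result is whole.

Collision at t=1: particles 0 and 1 swap velocities; positions: p0=6 p1=6 p2=15; velocities now: v0=-3 v1=4 v2=0
Advance to t=2 (no further collisions before then); velocities: v0=-3 v1=4 v2=0; positions = 3 10 15

Answer: 3 10 15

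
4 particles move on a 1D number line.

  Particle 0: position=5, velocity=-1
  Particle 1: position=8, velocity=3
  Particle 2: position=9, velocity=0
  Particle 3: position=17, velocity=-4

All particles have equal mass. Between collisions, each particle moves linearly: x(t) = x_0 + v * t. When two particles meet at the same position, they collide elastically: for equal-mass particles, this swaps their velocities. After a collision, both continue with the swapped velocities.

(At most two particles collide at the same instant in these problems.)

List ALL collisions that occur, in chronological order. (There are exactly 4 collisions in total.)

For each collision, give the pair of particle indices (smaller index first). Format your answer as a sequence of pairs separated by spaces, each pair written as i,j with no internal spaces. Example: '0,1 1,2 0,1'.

Collision at t=1/3: particles 1 and 2 swap velocities; positions: p0=14/3 p1=9 p2=9 p3=47/3; velocities now: v0=-1 v1=0 v2=3 v3=-4
Collision at t=9/7: particles 2 and 3 swap velocities; positions: p0=26/7 p1=9 p2=83/7 p3=83/7; velocities now: v0=-1 v1=0 v2=-4 v3=3
Collision at t=2: particles 1 and 2 swap velocities; positions: p0=3 p1=9 p2=9 p3=14; velocities now: v0=-1 v1=-4 v2=0 v3=3
Collision at t=4: particles 0 and 1 swap velocities; positions: p0=1 p1=1 p2=9 p3=20; velocities now: v0=-4 v1=-1 v2=0 v3=3

Answer: 1,2 2,3 1,2 0,1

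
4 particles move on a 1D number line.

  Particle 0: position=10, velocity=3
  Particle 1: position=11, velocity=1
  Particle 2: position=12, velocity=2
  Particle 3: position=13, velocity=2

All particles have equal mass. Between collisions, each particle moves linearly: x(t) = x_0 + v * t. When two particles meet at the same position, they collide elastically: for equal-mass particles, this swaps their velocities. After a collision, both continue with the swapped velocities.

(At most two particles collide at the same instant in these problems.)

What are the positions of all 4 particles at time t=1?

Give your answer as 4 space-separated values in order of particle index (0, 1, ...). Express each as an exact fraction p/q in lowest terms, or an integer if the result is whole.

Collision at t=1/2: particles 0 and 1 swap velocities; positions: p0=23/2 p1=23/2 p2=13 p3=14; velocities now: v0=1 v1=3 v2=2 v3=2
Advance to t=1 (no further collisions before then); velocities: v0=1 v1=3 v2=2 v3=2; positions = 12 13 14 15

Answer: 12 13 14 15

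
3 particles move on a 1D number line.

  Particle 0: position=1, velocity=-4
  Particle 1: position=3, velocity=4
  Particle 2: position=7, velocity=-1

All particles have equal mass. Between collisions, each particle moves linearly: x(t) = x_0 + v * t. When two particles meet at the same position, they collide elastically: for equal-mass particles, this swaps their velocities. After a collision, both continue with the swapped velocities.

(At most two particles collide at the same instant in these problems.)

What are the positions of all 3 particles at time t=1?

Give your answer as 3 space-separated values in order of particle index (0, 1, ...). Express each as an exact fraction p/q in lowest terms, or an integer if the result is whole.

Answer: -3 6 7

Derivation:
Collision at t=4/5: particles 1 and 2 swap velocities; positions: p0=-11/5 p1=31/5 p2=31/5; velocities now: v0=-4 v1=-1 v2=4
Advance to t=1 (no further collisions before then); velocities: v0=-4 v1=-1 v2=4; positions = -3 6 7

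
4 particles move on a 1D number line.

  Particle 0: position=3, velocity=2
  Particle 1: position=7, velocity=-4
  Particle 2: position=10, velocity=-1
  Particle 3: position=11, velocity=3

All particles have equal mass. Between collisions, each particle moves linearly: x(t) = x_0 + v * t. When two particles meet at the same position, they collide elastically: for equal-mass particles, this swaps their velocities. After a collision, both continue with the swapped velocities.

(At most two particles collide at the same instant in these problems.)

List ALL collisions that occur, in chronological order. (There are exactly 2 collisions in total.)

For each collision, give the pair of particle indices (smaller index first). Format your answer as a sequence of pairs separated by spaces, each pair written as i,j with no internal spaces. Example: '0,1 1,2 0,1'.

Collision at t=2/3: particles 0 and 1 swap velocities; positions: p0=13/3 p1=13/3 p2=28/3 p3=13; velocities now: v0=-4 v1=2 v2=-1 v3=3
Collision at t=7/3: particles 1 and 2 swap velocities; positions: p0=-7/3 p1=23/3 p2=23/3 p3=18; velocities now: v0=-4 v1=-1 v2=2 v3=3

Answer: 0,1 1,2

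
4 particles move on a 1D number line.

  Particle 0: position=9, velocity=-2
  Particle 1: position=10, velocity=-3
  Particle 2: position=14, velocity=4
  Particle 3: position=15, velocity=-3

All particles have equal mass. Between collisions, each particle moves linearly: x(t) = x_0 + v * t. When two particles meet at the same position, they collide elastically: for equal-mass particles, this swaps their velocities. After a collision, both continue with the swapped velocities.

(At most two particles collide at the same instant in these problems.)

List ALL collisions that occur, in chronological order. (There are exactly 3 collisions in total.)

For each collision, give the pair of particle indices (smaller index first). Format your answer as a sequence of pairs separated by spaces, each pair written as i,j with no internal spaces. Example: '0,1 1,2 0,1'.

Collision at t=1/7: particles 2 and 3 swap velocities; positions: p0=61/7 p1=67/7 p2=102/7 p3=102/7; velocities now: v0=-2 v1=-3 v2=-3 v3=4
Collision at t=1: particles 0 and 1 swap velocities; positions: p0=7 p1=7 p2=12 p3=18; velocities now: v0=-3 v1=-2 v2=-3 v3=4
Collision at t=6: particles 1 and 2 swap velocities; positions: p0=-8 p1=-3 p2=-3 p3=38; velocities now: v0=-3 v1=-3 v2=-2 v3=4

Answer: 2,3 0,1 1,2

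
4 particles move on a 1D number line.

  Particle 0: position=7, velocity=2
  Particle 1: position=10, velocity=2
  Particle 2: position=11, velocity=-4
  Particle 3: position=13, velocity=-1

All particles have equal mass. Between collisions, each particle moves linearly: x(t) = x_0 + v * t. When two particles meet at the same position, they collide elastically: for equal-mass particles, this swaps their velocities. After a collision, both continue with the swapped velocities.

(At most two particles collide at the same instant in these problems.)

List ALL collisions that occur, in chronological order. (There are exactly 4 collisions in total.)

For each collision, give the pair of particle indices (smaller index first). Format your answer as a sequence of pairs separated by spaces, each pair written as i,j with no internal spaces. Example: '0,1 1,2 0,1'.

Answer: 1,2 0,1 2,3 1,2

Derivation:
Collision at t=1/6: particles 1 and 2 swap velocities; positions: p0=22/3 p1=31/3 p2=31/3 p3=77/6; velocities now: v0=2 v1=-4 v2=2 v3=-1
Collision at t=2/3: particles 0 and 1 swap velocities; positions: p0=25/3 p1=25/3 p2=34/3 p3=37/3; velocities now: v0=-4 v1=2 v2=2 v3=-1
Collision at t=1: particles 2 and 3 swap velocities; positions: p0=7 p1=9 p2=12 p3=12; velocities now: v0=-4 v1=2 v2=-1 v3=2
Collision at t=2: particles 1 and 2 swap velocities; positions: p0=3 p1=11 p2=11 p3=14; velocities now: v0=-4 v1=-1 v2=2 v3=2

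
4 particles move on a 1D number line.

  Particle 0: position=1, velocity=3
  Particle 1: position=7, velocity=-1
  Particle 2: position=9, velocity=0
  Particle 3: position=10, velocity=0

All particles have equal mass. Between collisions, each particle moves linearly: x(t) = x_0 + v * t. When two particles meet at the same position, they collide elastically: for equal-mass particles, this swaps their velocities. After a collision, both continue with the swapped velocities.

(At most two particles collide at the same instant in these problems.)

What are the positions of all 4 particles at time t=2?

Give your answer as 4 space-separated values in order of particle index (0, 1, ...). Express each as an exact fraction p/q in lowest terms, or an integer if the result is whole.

Answer: 5 7 9 10

Derivation:
Collision at t=3/2: particles 0 and 1 swap velocities; positions: p0=11/2 p1=11/2 p2=9 p3=10; velocities now: v0=-1 v1=3 v2=0 v3=0
Advance to t=2 (no further collisions before then); velocities: v0=-1 v1=3 v2=0 v3=0; positions = 5 7 9 10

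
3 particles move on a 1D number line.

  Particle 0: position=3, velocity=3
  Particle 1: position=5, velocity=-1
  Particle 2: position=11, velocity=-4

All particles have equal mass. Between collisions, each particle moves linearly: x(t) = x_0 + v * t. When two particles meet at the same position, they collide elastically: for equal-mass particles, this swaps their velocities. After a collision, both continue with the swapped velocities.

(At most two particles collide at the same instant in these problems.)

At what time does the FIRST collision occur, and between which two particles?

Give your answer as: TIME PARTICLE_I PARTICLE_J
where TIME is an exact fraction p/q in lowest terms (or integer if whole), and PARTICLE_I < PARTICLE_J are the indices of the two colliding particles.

Answer: 1/2 0 1

Derivation:
Pair (0,1): pos 3,5 vel 3,-1 -> gap=2, closing at 4/unit, collide at t=1/2
Pair (1,2): pos 5,11 vel -1,-4 -> gap=6, closing at 3/unit, collide at t=2
Earliest collision: t=1/2 between 0 and 1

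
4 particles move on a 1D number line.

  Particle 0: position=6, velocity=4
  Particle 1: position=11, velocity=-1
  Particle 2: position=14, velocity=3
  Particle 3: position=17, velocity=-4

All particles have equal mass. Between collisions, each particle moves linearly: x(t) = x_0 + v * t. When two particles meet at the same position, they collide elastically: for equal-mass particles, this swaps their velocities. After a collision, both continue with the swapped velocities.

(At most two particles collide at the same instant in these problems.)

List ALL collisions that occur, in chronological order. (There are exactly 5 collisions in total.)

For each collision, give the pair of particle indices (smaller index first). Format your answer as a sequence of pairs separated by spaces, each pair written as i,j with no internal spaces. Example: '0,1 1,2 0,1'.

Answer: 2,3 0,1 1,2 0,1 2,3

Derivation:
Collision at t=3/7: particles 2 and 3 swap velocities; positions: p0=54/7 p1=74/7 p2=107/7 p3=107/7; velocities now: v0=4 v1=-1 v2=-4 v3=3
Collision at t=1: particles 0 and 1 swap velocities; positions: p0=10 p1=10 p2=13 p3=17; velocities now: v0=-1 v1=4 v2=-4 v3=3
Collision at t=11/8: particles 1 and 2 swap velocities; positions: p0=77/8 p1=23/2 p2=23/2 p3=145/8; velocities now: v0=-1 v1=-4 v2=4 v3=3
Collision at t=2: particles 0 and 1 swap velocities; positions: p0=9 p1=9 p2=14 p3=20; velocities now: v0=-4 v1=-1 v2=4 v3=3
Collision at t=8: particles 2 and 3 swap velocities; positions: p0=-15 p1=3 p2=38 p3=38; velocities now: v0=-4 v1=-1 v2=3 v3=4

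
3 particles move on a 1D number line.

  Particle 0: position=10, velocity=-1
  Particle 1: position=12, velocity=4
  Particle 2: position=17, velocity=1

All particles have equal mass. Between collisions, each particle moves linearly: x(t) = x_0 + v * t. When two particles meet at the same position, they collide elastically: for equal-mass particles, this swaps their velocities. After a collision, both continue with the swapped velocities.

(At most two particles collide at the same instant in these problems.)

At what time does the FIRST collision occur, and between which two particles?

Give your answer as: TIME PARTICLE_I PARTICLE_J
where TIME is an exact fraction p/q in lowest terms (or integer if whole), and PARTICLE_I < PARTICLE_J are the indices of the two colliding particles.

Pair (0,1): pos 10,12 vel -1,4 -> not approaching (rel speed -5 <= 0)
Pair (1,2): pos 12,17 vel 4,1 -> gap=5, closing at 3/unit, collide at t=5/3
Earliest collision: t=5/3 between 1 and 2

Answer: 5/3 1 2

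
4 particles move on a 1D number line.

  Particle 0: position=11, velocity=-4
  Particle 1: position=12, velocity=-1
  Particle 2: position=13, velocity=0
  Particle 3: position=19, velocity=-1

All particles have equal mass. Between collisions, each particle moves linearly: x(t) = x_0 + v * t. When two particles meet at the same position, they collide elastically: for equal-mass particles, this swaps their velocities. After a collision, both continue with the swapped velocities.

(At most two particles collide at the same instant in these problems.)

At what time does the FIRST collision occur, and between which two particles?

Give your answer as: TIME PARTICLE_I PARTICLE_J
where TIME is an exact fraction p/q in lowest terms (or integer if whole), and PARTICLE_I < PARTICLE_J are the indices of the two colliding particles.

Answer: 6 2 3

Derivation:
Pair (0,1): pos 11,12 vel -4,-1 -> not approaching (rel speed -3 <= 0)
Pair (1,2): pos 12,13 vel -1,0 -> not approaching (rel speed -1 <= 0)
Pair (2,3): pos 13,19 vel 0,-1 -> gap=6, closing at 1/unit, collide at t=6
Earliest collision: t=6 between 2 and 3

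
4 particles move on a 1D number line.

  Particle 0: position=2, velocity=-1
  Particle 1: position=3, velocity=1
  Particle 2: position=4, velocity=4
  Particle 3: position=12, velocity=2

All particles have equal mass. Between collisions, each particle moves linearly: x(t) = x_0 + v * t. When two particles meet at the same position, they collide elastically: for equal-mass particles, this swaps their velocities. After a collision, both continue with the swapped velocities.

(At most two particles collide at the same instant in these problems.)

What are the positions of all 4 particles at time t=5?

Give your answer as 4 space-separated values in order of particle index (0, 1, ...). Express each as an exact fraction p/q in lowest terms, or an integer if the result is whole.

Collision at t=4: particles 2 and 3 swap velocities; positions: p0=-2 p1=7 p2=20 p3=20; velocities now: v0=-1 v1=1 v2=2 v3=4
Advance to t=5 (no further collisions before then); velocities: v0=-1 v1=1 v2=2 v3=4; positions = -3 8 22 24

Answer: -3 8 22 24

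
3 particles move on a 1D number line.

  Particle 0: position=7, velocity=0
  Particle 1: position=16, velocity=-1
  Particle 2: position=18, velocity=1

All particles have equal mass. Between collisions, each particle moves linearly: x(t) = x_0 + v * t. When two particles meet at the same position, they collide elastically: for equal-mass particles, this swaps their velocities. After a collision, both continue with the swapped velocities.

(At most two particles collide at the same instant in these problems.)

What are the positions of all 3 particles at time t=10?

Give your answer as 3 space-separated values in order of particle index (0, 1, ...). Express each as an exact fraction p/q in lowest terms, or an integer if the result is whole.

Answer: 6 7 28

Derivation:
Collision at t=9: particles 0 and 1 swap velocities; positions: p0=7 p1=7 p2=27; velocities now: v0=-1 v1=0 v2=1
Advance to t=10 (no further collisions before then); velocities: v0=-1 v1=0 v2=1; positions = 6 7 28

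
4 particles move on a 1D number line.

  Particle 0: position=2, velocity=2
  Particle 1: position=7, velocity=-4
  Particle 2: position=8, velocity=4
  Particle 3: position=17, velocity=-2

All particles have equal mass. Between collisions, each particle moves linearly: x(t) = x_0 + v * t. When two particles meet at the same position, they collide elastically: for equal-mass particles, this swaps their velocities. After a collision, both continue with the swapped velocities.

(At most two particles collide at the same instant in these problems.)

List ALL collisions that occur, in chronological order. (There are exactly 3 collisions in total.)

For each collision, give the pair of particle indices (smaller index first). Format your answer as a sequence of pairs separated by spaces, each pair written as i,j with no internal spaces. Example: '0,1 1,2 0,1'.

Answer: 0,1 2,3 1,2

Derivation:
Collision at t=5/6: particles 0 and 1 swap velocities; positions: p0=11/3 p1=11/3 p2=34/3 p3=46/3; velocities now: v0=-4 v1=2 v2=4 v3=-2
Collision at t=3/2: particles 2 and 3 swap velocities; positions: p0=1 p1=5 p2=14 p3=14; velocities now: v0=-4 v1=2 v2=-2 v3=4
Collision at t=15/4: particles 1 and 2 swap velocities; positions: p0=-8 p1=19/2 p2=19/2 p3=23; velocities now: v0=-4 v1=-2 v2=2 v3=4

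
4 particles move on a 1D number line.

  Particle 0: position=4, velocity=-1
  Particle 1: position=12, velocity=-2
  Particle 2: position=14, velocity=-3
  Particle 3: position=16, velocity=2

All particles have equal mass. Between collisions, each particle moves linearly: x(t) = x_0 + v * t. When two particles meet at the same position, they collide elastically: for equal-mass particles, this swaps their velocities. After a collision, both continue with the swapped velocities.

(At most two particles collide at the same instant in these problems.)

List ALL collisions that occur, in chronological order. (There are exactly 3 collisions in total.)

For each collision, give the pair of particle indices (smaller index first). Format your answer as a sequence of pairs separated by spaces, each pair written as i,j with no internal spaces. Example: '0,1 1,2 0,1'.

Answer: 1,2 0,1 1,2

Derivation:
Collision at t=2: particles 1 and 2 swap velocities; positions: p0=2 p1=8 p2=8 p3=20; velocities now: v0=-1 v1=-3 v2=-2 v3=2
Collision at t=5: particles 0 and 1 swap velocities; positions: p0=-1 p1=-1 p2=2 p3=26; velocities now: v0=-3 v1=-1 v2=-2 v3=2
Collision at t=8: particles 1 and 2 swap velocities; positions: p0=-10 p1=-4 p2=-4 p3=32; velocities now: v0=-3 v1=-2 v2=-1 v3=2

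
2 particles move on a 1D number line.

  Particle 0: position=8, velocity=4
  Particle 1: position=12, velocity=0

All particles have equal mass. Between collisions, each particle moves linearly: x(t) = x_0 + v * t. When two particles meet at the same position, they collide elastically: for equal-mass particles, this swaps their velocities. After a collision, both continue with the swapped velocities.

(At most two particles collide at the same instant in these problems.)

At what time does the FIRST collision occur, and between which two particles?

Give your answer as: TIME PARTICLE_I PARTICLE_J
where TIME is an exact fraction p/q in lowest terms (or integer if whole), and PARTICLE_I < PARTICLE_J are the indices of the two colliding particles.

Answer: 1 0 1

Derivation:
Pair (0,1): pos 8,12 vel 4,0 -> gap=4, closing at 4/unit, collide at t=1
Earliest collision: t=1 between 0 and 1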